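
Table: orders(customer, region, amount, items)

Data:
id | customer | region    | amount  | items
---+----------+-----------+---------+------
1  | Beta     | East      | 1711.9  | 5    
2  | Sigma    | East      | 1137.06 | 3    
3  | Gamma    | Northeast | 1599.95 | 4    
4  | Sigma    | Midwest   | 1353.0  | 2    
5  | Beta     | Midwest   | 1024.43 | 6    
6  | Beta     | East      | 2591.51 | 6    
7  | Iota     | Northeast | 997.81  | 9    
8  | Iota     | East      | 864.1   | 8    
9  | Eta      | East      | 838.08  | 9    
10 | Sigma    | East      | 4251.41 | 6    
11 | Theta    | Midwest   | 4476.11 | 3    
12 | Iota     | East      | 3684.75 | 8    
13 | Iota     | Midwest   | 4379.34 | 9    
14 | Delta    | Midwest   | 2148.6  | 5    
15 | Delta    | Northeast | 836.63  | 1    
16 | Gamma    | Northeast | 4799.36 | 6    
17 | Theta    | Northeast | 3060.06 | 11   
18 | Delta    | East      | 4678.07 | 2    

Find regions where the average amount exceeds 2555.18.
SELECT region, AVG(amount)
FROM orders
GROUP BY region
HAVING AVG(amount) > 2555.18

Result:
  Midwest: avg=2676.30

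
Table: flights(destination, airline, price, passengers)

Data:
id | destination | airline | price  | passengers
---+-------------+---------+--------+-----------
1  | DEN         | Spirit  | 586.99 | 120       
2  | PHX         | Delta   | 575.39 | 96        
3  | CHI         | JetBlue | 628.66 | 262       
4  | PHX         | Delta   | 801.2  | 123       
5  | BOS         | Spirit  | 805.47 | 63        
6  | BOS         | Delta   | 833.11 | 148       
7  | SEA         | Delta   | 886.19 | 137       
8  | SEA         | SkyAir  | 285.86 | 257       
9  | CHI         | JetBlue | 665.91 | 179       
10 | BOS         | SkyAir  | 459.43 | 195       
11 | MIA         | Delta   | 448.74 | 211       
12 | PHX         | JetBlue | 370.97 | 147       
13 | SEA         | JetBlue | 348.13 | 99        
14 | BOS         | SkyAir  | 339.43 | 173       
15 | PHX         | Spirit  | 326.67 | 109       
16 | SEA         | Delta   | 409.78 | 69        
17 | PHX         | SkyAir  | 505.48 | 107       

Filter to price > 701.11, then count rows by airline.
SELECT airline, COUNT(*)
FROM flights
WHERE price > 701.11
GROUP BY airline

Note: WHERE filters rows before grouping.

Result:
  Delta: 3
  Spirit: 1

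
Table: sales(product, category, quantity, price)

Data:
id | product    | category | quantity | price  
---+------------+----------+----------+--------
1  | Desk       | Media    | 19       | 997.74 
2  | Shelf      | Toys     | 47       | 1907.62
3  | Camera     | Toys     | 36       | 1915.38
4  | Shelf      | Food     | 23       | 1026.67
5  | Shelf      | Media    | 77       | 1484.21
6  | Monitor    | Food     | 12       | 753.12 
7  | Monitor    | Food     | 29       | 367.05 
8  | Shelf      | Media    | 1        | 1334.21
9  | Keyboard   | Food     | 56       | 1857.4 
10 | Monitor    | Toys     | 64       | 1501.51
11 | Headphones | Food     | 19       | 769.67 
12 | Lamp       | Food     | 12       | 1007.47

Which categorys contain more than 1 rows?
SELECT category, COUNT(*) as cnt
FROM sales
GROUP BY category
HAVING COUNT(*) > 1

Result:
  Food: 6
  Media: 3
  Toys: 3

Note: HAVING filters groups after aggregation, WHERE filters rows before.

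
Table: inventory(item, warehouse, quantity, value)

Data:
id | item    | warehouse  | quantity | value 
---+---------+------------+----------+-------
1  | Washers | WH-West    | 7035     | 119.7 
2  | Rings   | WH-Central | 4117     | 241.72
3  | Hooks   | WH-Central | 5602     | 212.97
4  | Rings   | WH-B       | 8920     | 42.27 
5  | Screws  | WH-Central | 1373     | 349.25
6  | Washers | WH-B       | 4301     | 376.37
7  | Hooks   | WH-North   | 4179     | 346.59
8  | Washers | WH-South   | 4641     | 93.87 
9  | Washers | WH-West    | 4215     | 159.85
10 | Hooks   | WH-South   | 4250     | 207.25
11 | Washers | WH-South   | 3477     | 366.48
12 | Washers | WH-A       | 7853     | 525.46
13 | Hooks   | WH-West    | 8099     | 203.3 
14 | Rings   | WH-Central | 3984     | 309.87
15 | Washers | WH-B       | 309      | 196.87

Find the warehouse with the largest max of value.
SELECT warehouse, MAX(value) as val
FROM inventory
GROUP BY warehouse
ORDER BY val DESC
LIMIT 1

Result: WH-A with max(value) = 525.46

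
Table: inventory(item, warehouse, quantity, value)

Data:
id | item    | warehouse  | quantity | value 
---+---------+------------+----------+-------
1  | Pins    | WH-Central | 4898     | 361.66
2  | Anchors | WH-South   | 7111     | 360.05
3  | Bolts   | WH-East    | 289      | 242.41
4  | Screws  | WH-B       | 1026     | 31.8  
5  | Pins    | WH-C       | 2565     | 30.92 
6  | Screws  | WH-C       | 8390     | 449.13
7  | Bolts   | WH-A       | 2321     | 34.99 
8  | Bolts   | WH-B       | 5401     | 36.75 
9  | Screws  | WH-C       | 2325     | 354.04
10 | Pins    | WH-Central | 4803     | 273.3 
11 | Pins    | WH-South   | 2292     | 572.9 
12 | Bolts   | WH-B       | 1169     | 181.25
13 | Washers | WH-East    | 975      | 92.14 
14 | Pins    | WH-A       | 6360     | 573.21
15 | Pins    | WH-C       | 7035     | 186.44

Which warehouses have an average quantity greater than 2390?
SELECT warehouse, AVG(quantity)
FROM inventory
GROUP BY warehouse
HAVING AVG(quantity) > 2390

Result:
  WH-A: avg=4340.50
  WH-B: avg=2532.00
  WH-C: avg=5078.75
  WH-Central: avg=4850.50
  WH-South: avg=4701.50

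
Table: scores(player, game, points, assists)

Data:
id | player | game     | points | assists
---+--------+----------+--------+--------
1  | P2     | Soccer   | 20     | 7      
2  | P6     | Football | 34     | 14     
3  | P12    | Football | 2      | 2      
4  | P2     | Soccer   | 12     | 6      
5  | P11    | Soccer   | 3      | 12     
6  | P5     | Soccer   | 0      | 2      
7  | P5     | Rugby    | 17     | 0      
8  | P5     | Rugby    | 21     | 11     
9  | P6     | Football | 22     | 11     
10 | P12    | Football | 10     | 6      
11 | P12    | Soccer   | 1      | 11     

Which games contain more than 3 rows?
SELECT game, COUNT(*) as cnt
FROM scores
GROUP BY game
HAVING COUNT(*) > 3

Result:
  Football: 4
  Soccer: 5

Note: HAVING filters groups after aggregation, WHERE filters rows before.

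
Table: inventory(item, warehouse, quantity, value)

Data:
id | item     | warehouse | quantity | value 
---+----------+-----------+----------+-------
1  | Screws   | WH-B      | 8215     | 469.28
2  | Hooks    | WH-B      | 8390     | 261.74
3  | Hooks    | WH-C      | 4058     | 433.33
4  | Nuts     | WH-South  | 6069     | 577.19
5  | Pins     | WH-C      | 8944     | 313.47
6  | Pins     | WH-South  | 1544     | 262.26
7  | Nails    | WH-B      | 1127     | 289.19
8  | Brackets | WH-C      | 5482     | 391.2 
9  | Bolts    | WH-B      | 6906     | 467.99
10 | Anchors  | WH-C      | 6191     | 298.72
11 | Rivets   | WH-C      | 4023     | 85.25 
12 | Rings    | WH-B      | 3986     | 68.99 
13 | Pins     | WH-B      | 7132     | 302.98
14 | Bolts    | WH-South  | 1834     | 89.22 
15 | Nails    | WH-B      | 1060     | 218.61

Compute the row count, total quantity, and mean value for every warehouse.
SELECT warehouse,
       COUNT(*) as cnt,
       SUM(quantity) as total_quantity,
       AVG(value) as avg_value
FROM inventory
GROUP BY warehouse

Result:
  WH-B: 7 records, 36816 total quantity, 296.97 avg value
  WH-C: 5 records, 28698 total quantity, 304.39 avg value
  WH-South: 3 records, 9447 total quantity, 309.56 avg value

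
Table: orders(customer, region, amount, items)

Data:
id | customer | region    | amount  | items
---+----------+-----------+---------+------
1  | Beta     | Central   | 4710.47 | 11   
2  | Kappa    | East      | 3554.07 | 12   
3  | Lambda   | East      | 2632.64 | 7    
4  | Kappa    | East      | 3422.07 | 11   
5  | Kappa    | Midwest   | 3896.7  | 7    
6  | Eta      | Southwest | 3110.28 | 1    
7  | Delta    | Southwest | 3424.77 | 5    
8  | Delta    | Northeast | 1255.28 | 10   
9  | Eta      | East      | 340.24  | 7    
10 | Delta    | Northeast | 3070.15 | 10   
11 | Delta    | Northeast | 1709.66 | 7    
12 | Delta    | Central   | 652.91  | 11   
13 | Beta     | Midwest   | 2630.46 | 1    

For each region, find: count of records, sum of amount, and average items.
SELECT region,
       COUNT(*) as cnt,
       SUM(amount) as total_amount,
       AVG(items) as avg_items
FROM orders
GROUP BY region

Result:
  Central: 2 records, 5363.38 total amount, 11.00 avg items
  East: 4 records, 9949.02 total amount, 9.25 avg items
  Midwest: 2 records, 6527.16 total amount, 4.00 avg items
  Northeast: 3 records, 6035.09 total amount, 9.00 avg items
  Southwest: 2 records, 6535.05 total amount, 3.00 avg items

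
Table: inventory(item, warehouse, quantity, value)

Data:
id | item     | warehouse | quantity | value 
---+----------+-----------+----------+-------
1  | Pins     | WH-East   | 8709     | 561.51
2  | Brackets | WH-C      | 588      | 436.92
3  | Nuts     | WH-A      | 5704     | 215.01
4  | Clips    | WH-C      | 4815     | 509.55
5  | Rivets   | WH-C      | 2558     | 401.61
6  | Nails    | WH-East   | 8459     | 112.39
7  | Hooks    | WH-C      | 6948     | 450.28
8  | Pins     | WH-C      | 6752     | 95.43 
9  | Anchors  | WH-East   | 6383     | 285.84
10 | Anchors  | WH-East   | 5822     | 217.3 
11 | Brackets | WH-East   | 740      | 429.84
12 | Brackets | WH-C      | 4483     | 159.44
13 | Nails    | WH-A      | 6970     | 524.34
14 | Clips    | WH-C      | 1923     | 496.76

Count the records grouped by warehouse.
SELECT warehouse, COUNT(*) as count
FROM inventory
GROUP BY warehouse

Result:
  WH-A: 2
  WH-C: 7
  WH-East: 5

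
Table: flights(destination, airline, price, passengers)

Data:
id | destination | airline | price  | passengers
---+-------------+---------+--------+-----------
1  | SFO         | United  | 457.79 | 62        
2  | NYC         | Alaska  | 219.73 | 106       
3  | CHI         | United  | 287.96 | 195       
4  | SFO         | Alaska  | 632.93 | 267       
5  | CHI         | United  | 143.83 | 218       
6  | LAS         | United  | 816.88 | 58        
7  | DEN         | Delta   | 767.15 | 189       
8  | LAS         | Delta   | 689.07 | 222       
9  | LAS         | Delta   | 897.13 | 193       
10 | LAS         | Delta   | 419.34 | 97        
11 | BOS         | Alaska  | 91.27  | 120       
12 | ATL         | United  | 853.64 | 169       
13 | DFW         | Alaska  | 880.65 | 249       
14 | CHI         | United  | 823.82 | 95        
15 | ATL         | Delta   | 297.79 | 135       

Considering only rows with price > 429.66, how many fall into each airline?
SELECT airline, COUNT(*)
FROM flights
WHERE price > 429.66
GROUP BY airline

Note: WHERE filters rows before grouping.

Result:
  Alaska: 2
  Delta: 3
  United: 4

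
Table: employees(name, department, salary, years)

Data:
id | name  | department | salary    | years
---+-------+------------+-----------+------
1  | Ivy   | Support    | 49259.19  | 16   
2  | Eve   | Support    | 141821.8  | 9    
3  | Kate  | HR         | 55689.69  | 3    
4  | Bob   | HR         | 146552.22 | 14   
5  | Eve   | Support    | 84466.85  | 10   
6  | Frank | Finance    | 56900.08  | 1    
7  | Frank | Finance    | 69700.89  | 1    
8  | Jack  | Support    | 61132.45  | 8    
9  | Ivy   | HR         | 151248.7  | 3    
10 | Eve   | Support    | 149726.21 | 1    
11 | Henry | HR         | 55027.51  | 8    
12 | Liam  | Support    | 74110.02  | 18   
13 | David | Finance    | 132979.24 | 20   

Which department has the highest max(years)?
SELECT department, MAX(years) as val
FROM employees
GROUP BY department
ORDER BY val DESC
LIMIT 1

Result: Finance with max(years) = 20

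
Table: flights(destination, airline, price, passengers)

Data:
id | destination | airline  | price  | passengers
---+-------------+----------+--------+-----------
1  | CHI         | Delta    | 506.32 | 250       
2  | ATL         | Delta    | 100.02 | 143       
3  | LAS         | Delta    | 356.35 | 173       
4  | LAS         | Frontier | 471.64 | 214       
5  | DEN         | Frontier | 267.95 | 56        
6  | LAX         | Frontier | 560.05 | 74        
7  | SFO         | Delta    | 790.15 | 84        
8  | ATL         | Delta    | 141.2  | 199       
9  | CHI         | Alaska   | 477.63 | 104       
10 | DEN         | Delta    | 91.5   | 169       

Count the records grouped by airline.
SELECT airline, COUNT(*) as count
FROM flights
GROUP BY airline

Result:
  Alaska: 1
  Delta: 6
  Frontier: 3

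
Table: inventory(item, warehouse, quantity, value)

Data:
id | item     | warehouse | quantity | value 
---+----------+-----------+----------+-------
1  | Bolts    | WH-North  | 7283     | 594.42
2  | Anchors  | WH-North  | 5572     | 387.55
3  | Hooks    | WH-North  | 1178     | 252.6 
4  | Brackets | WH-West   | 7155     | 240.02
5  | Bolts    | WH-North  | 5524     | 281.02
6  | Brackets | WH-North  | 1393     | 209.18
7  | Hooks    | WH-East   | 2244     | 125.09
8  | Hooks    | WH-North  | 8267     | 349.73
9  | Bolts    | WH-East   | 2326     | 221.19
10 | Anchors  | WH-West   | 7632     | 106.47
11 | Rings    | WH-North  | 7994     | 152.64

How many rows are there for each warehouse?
SELECT warehouse, COUNT(*) as count
FROM inventory
GROUP BY warehouse

Result:
  WH-East: 2
  WH-North: 7
  WH-West: 2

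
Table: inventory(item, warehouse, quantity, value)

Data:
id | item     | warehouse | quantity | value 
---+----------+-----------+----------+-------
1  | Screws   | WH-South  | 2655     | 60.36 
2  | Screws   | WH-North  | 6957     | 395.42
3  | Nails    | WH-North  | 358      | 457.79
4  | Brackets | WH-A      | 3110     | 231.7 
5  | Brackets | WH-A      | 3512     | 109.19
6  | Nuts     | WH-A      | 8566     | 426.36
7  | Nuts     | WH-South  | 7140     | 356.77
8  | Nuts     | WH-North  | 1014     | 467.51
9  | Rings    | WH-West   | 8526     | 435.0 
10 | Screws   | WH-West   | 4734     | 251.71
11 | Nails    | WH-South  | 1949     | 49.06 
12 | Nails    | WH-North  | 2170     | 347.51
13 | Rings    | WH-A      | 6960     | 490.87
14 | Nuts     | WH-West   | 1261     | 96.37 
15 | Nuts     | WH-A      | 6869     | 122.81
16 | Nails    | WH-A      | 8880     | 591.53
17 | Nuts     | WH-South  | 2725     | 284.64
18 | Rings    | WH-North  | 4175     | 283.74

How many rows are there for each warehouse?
SELECT warehouse, COUNT(*) as count
FROM inventory
GROUP BY warehouse

Result:
  WH-A: 6
  WH-North: 5
  WH-South: 4
  WH-West: 3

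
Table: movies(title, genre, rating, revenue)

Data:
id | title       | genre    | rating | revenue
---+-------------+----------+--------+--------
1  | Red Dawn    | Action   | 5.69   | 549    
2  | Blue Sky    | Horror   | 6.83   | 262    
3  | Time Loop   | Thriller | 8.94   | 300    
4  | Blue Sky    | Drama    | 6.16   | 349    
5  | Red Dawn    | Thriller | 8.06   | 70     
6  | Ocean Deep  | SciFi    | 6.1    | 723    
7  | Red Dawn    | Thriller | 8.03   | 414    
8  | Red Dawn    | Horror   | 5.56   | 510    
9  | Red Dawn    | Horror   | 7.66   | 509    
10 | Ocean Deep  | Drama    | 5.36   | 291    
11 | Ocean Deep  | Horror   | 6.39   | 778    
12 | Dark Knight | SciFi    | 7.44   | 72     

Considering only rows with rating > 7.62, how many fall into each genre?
SELECT genre, COUNT(*)
FROM movies
WHERE rating > 7.62
GROUP BY genre

Note: WHERE filters rows before grouping.

Result:
  Horror: 1
  Thriller: 3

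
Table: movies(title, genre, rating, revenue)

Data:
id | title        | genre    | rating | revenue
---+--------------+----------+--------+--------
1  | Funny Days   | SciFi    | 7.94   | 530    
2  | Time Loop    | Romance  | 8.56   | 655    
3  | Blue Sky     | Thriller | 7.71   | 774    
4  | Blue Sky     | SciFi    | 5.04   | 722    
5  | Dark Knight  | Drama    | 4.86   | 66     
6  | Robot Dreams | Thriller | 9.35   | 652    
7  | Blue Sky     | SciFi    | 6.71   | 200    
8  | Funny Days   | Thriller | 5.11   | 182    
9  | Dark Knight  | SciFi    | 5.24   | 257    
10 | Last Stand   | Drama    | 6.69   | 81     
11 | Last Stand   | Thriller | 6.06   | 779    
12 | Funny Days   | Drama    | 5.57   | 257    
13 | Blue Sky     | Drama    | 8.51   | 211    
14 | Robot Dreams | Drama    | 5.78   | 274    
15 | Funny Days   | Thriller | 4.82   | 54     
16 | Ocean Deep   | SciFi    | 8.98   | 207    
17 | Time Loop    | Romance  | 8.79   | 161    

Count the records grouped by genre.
SELECT genre, COUNT(*) as count
FROM movies
GROUP BY genre

Result:
  Drama: 5
  Romance: 2
  SciFi: 5
  Thriller: 5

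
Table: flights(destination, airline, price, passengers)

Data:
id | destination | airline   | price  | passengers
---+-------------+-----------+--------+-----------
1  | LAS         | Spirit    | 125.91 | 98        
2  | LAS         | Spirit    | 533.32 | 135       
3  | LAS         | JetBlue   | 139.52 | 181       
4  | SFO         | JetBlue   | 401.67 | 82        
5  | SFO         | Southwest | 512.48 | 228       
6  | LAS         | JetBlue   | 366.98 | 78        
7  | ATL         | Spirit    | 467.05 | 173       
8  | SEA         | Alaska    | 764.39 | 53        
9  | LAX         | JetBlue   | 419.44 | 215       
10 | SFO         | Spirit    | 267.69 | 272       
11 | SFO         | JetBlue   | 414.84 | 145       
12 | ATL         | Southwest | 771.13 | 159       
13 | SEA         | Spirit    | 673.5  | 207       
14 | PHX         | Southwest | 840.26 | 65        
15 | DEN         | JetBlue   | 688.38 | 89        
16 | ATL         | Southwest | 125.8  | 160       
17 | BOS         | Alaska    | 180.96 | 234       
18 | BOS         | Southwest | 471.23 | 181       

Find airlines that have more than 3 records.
SELECT airline, COUNT(*) as cnt
FROM flights
GROUP BY airline
HAVING COUNT(*) > 3

Result:
  JetBlue: 6
  Southwest: 5
  Spirit: 5

Note: HAVING filters groups after aggregation, WHERE filters rows before.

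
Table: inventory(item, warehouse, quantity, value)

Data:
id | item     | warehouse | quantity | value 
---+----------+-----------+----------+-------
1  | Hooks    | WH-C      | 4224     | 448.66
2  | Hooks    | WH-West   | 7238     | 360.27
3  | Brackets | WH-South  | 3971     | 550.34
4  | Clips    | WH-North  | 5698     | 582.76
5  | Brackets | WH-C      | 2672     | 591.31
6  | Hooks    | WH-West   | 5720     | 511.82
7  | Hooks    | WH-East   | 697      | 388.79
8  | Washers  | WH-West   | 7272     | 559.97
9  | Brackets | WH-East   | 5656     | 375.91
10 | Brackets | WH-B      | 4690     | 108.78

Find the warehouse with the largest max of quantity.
SELECT warehouse, MAX(quantity) as val
FROM inventory
GROUP BY warehouse
ORDER BY val DESC
LIMIT 1

Result: WH-West with max(quantity) = 7272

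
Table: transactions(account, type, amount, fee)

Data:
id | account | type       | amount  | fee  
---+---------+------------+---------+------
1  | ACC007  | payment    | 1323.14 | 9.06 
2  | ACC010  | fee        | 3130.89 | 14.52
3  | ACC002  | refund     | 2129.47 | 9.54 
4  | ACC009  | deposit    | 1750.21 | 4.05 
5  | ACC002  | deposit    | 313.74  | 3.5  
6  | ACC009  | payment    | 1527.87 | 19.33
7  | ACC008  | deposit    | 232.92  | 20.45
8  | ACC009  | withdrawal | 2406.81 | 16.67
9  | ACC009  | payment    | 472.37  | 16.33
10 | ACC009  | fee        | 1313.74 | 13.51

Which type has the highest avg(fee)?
SELECT type, AVG(fee) as val
FROM transactions
GROUP BY type
ORDER BY val DESC
LIMIT 1

Result: withdrawal with avg(fee) = 16.67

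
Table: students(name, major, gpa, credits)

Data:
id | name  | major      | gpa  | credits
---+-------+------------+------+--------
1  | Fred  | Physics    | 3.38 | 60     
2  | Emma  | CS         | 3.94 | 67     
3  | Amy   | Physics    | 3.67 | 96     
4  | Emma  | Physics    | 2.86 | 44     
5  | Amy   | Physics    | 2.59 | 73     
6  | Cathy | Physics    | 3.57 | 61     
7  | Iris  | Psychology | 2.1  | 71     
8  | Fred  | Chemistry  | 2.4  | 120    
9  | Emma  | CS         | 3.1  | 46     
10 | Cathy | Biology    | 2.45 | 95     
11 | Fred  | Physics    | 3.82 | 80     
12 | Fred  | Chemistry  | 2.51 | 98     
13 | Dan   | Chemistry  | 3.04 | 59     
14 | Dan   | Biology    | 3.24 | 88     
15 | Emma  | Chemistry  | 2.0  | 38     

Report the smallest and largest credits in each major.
SELECT major, MIN(credits), MAX(credits)
FROM students
GROUP BY major

Result:
  Biology: min=88, max=95
  CS: min=46, max=67
  Chemistry: min=38, max=120
  Physics: min=44, max=96
  Psychology: min=71, max=71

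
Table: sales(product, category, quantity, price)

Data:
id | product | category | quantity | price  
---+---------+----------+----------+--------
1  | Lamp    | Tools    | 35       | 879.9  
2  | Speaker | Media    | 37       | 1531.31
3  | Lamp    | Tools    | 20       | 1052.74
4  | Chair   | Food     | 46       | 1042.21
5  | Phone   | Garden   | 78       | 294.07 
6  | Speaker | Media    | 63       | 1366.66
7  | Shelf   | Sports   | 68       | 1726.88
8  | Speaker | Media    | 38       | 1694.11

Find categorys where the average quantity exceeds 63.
SELECT category, AVG(quantity)
FROM sales
GROUP BY category
HAVING AVG(quantity) > 63

Result:
  Garden: avg=78.00
  Sports: avg=68.00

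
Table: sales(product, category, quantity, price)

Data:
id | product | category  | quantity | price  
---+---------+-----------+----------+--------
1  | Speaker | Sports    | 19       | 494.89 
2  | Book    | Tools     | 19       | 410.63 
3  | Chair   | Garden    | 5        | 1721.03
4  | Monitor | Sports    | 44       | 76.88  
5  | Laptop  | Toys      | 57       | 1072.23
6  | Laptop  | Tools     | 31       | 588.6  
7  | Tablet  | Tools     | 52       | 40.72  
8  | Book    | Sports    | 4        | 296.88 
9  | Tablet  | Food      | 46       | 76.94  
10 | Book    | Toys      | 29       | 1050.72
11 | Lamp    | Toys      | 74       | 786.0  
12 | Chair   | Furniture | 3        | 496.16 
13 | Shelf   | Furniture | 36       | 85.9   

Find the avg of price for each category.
SELECT category, AVG(price) as result
FROM sales
GROUP BY category

Result:
  Food: 76.94
  Furniture: 291.03
  Garden: 1721.03
  Sports: 289.55
  Tools: 346.65
  Toys: 969.65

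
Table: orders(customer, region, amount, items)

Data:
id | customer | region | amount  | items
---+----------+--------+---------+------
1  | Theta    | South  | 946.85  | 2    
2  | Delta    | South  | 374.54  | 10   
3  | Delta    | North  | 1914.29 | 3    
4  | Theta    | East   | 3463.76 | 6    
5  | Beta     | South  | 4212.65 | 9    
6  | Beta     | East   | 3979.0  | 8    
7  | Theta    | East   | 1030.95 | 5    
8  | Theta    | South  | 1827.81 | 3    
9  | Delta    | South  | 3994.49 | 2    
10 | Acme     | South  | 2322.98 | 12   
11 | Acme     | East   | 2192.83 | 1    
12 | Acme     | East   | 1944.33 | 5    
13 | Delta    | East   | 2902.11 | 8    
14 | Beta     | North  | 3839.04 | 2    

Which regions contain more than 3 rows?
SELECT region, COUNT(*) as cnt
FROM orders
GROUP BY region
HAVING COUNT(*) > 3

Result:
  East: 6
  South: 6

Note: HAVING filters groups after aggregation, WHERE filters rows before.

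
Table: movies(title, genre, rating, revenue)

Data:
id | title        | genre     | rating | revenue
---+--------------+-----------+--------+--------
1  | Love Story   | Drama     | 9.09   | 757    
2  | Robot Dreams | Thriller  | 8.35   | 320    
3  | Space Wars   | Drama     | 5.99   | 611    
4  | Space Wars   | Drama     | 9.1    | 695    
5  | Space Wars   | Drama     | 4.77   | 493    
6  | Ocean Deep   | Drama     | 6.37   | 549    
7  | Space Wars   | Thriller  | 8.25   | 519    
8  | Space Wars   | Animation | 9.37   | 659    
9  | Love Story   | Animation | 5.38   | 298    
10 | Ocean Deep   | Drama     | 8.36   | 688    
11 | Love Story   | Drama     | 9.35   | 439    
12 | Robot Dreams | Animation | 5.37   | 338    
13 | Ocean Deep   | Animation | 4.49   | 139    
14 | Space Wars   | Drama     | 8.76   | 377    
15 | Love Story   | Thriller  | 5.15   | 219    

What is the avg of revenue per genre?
SELECT genre, AVG(revenue) as result
FROM movies
GROUP BY genre

Result:
  Animation: 358.50
  Drama: 576.13
  Thriller: 352.67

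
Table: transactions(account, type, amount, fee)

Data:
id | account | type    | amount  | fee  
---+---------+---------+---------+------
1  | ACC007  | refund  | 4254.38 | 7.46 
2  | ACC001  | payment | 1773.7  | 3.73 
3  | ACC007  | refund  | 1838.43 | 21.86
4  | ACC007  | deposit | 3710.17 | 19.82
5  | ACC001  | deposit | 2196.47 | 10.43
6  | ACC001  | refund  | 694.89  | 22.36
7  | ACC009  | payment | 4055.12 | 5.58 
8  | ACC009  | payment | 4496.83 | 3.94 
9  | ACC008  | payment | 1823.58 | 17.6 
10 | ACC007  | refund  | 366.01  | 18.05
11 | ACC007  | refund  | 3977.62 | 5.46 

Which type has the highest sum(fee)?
SELECT type, SUM(fee) as val
FROM transactions
GROUP BY type
ORDER BY val DESC
LIMIT 1

Result: refund with sum(fee) = 75.19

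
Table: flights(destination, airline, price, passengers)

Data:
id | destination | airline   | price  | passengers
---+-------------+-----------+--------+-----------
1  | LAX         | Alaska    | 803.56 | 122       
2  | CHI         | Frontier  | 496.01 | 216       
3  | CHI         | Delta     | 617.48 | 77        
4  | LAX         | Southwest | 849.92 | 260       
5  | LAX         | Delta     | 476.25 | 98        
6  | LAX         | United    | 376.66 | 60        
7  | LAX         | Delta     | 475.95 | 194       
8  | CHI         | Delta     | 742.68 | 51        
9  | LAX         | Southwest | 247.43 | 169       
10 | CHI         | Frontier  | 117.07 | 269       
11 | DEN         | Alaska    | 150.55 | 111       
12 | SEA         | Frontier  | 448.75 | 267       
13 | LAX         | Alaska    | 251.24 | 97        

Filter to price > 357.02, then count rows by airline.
SELECT airline, COUNT(*)
FROM flights
WHERE price > 357.02
GROUP BY airline

Note: WHERE filters rows before grouping.

Result:
  Alaska: 1
  Delta: 4
  Frontier: 2
  Southwest: 1
  United: 1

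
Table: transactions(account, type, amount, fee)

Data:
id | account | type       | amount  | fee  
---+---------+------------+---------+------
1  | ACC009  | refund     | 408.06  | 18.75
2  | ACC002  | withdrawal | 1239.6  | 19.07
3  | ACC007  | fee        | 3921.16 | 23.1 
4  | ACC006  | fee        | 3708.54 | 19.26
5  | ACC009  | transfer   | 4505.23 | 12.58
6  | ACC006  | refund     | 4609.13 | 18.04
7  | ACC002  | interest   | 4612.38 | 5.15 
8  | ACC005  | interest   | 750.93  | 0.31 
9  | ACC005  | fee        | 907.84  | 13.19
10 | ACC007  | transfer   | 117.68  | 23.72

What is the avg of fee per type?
SELECT type, AVG(fee) as result
FROM transactions
GROUP BY type

Result:
  fee: 18.52
  interest: 2.73
  refund: 18.40
  transfer: 18.15
  withdrawal: 19.07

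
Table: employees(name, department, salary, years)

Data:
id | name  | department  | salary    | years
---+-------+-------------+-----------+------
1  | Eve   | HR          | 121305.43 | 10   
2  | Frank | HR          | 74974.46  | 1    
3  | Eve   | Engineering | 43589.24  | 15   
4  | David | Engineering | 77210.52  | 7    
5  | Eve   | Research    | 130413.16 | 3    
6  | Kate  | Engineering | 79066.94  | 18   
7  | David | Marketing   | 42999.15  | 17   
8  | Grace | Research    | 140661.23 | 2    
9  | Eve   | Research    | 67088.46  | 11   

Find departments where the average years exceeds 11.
SELECT department, AVG(years)
FROM employees
GROUP BY department
HAVING AVG(years) > 11

Result:
  Engineering: avg=13.33
  Marketing: avg=17.00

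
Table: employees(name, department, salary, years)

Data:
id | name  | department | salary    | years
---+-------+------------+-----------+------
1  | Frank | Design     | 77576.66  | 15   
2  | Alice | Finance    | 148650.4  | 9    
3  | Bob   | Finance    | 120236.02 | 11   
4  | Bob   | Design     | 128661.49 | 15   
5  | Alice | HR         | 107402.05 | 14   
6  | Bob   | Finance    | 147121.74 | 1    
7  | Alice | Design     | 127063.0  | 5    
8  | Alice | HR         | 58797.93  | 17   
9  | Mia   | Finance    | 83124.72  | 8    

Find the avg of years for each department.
SELECT department, AVG(years) as result
FROM employees
GROUP BY department

Result:
  Design: 11.67
  Finance: 7.25
  HR: 15.50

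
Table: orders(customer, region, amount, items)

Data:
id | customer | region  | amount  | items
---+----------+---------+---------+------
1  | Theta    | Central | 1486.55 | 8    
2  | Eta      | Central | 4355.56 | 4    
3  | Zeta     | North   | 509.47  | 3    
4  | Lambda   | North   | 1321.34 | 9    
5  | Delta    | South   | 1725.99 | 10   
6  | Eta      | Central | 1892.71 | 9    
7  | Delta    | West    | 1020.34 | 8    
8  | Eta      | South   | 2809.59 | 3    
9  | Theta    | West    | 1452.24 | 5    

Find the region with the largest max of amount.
SELECT region, MAX(amount) as val
FROM orders
GROUP BY region
ORDER BY val DESC
LIMIT 1

Result: Central with max(amount) = 4355.56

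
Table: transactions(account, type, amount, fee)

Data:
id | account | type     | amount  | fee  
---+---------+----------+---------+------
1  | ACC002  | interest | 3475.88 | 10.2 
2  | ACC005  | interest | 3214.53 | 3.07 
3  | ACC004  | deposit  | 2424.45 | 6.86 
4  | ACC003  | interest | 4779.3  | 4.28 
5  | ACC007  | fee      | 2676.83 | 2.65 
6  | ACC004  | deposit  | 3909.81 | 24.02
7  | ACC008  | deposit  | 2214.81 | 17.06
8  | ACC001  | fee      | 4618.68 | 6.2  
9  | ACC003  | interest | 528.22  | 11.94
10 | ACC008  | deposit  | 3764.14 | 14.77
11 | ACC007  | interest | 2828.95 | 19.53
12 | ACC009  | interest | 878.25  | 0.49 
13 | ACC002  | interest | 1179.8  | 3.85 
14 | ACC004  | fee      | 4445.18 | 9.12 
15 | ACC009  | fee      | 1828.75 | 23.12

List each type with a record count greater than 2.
SELECT type, COUNT(*) as cnt
FROM transactions
GROUP BY type
HAVING COUNT(*) > 2

Result:
  deposit: 4
  fee: 4
  interest: 7

Note: HAVING filters groups after aggregation, WHERE filters rows before.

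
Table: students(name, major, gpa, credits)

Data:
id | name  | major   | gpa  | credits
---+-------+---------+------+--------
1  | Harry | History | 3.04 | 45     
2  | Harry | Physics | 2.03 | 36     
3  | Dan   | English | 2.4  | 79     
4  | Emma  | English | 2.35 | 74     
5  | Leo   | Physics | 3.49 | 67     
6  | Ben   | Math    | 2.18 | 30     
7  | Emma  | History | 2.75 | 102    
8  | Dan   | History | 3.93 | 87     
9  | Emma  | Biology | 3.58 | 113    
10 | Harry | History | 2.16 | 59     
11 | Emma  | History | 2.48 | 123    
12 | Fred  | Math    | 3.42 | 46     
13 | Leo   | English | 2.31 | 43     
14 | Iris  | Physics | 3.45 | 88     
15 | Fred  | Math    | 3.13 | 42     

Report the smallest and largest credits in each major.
SELECT major, MIN(credits), MAX(credits)
FROM students
GROUP BY major

Result:
  Biology: min=113, max=113
  English: min=43, max=79
  History: min=45, max=123
  Math: min=30, max=46
  Physics: min=36, max=88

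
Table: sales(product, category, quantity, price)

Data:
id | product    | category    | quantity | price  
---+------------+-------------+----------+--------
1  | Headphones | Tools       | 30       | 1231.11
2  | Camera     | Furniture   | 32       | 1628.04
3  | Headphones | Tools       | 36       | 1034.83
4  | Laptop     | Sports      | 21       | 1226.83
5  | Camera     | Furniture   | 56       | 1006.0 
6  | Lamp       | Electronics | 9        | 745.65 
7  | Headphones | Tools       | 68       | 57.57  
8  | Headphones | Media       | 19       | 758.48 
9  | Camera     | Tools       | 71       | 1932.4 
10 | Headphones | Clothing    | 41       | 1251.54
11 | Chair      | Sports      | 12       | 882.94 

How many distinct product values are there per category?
SELECT category, COUNT(DISTINCT product)
FROM sales
GROUP BY category

Result:
  Clothing: 1 distinct
  Electronics: 1 distinct
  Furniture: 1 distinct
  Media: 1 distinct
  Sports: 2 distinct
  Tools: 2 distinct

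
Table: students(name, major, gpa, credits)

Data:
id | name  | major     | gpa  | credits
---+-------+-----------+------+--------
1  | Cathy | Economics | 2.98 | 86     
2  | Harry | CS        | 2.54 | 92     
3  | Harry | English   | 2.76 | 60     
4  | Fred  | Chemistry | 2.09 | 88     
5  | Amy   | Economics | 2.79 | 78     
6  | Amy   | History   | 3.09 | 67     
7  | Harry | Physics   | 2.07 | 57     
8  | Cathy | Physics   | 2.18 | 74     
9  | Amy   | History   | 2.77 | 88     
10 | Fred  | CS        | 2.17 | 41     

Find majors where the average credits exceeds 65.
SELECT major, AVG(credits)
FROM students
GROUP BY major
HAVING AVG(credits) > 65

Result:
  CS: avg=66.50
  Chemistry: avg=88.00
  Economics: avg=82.00
  History: avg=77.50
  Physics: avg=65.50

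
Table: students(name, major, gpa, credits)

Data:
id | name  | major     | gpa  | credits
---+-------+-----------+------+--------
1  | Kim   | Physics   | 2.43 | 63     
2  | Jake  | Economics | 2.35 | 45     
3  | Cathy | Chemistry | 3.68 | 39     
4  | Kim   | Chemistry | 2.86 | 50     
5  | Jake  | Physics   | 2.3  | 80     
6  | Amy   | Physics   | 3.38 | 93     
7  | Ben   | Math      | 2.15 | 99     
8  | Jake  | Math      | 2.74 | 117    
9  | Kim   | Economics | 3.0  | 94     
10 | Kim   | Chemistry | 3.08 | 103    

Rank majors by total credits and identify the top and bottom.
SELECT major, SUM(credits)
FROM students
GROUP BY major
ORDER BY SUM(credits)

All groups:
  Economics: 139
  Chemistry: 192
  Math: 216
  Physics: 236

Highest: Physics (236)
Lowest: Economics (139)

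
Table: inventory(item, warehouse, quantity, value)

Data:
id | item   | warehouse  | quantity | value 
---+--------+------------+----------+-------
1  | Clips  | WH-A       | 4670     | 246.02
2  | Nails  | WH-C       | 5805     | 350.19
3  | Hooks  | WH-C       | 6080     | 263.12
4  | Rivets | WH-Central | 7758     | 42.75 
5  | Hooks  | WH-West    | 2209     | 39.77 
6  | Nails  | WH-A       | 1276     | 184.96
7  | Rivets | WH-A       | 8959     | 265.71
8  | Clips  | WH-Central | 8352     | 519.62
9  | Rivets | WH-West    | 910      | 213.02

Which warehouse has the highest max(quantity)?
SELECT warehouse, MAX(quantity) as val
FROM inventory
GROUP BY warehouse
ORDER BY val DESC
LIMIT 1

Result: WH-A with max(quantity) = 8959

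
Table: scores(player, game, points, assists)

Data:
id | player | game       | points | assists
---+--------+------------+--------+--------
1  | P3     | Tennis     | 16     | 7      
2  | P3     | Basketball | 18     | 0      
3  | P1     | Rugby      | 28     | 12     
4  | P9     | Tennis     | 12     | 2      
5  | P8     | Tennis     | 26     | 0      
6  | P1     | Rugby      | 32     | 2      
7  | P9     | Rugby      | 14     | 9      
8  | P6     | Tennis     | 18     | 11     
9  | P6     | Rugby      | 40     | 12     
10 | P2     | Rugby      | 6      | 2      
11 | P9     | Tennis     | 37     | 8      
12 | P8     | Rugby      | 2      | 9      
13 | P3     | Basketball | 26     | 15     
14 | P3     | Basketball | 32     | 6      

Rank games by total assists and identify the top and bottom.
SELECT game, SUM(assists)
FROM scores
GROUP BY game
ORDER BY SUM(assists)

All groups:
  Basketball: 21
  Tennis: 28
  Rugby: 46

Highest: Rugby (46)
Lowest: Basketball (21)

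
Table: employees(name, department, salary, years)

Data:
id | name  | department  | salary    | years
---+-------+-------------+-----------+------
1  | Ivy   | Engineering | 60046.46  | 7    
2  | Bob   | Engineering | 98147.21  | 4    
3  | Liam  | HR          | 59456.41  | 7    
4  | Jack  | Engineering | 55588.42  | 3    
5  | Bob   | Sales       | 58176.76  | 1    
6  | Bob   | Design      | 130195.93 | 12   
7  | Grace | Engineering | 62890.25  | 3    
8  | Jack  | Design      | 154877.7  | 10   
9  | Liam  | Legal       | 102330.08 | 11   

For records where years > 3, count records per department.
SELECT department, COUNT(*)
FROM employees
WHERE years > 3
GROUP BY department

Note: WHERE filters rows before grouping.

Result:
  Design: 2
  Engineering: 2
  HR: 1
  Legal: 1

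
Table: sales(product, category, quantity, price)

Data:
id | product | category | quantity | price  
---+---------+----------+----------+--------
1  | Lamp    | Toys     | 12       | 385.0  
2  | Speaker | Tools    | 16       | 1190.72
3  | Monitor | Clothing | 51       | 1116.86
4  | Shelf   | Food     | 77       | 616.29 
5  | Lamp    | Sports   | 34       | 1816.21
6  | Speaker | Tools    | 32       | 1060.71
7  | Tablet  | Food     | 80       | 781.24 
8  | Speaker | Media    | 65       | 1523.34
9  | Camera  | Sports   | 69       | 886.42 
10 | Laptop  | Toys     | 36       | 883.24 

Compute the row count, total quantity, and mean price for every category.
SELECT category,
       COUNT(*) as cnt,
       SUM(quantity) as total_quantity,
       AVG(price) as avg_price
FROM sales
GROUP BY category

Result:
  Clothing: 1 records, 51 total quantity, 1116.86 avg price
  Food: 2 records, 157 total quantity, 698.77 avg price
  Media: 1 records, 65 total quantity, 1523.34 avg price
  Sports: 2 records, 103 total quantity, 1351.32 avg price
  Tools: 2 records, 48 total quantity, 1125.72 avg price
  Toys: 2 records, 48 total quantity, 634.12 avg price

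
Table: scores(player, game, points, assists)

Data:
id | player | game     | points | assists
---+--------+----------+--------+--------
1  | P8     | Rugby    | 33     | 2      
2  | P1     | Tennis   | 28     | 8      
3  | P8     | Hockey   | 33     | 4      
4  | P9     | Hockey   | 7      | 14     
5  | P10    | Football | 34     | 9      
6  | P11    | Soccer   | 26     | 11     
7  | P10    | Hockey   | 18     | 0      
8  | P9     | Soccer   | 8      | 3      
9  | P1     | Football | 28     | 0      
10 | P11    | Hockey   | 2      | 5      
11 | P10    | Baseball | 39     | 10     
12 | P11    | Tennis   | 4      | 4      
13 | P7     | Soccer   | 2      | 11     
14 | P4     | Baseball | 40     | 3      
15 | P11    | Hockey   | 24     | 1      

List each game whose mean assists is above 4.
SELECT game, AVG(assists)
FROM scores
GROUP BY game
HAVING AVG(assists) > 4

Result:
  Baseball: avg=6.50
  Football: avg=4.50
  Hockey: avg=4.80
  Soccer: avg=8.33
  Tennis: avg=6.00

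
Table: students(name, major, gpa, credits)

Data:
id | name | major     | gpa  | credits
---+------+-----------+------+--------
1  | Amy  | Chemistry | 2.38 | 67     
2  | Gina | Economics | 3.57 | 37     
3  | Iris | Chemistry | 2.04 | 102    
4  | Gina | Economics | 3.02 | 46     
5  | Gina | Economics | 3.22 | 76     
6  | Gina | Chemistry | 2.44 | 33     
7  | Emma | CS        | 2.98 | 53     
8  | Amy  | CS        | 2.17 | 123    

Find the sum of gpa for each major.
SELECT major, SUM(gpa) as result
FROM students
GROUP BY major

Result:
  CS: 5.15
  Chemistry: 6.86
  Economics: 9.81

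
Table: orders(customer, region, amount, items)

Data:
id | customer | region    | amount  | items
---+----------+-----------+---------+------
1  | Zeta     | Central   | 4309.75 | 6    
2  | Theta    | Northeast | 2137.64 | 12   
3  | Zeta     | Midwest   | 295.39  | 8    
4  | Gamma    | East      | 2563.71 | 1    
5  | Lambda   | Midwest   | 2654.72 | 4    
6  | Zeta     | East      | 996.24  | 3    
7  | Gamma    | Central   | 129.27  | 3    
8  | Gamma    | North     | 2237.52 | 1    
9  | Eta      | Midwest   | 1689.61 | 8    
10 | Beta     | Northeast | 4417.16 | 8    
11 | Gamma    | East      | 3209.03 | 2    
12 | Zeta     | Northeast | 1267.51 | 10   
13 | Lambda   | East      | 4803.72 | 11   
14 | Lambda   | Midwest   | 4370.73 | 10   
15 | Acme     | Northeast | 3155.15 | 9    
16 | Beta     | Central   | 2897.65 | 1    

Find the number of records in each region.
SELECT region, COUNT(*) as count
FROM orders
GROUP BY region

Result:
  Central: 3
  East: 4
  Midwest: 4
  North: 1
  Northeast: 4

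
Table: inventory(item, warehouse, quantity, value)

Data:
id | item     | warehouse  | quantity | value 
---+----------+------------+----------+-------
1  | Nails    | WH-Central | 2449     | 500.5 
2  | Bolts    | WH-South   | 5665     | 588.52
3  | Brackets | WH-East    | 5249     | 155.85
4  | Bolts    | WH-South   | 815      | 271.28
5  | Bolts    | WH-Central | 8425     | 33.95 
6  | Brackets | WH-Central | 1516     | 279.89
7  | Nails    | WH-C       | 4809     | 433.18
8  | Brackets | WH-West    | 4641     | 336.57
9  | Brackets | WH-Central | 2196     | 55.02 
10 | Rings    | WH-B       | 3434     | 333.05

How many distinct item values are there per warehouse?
SELECT warehouse, COUNT(DISTINCT item)
FROM inventory
GROUP BY warehouse

Result:
  WH-B: 1 distinct
  WH-C: 1 distinct
  WH-Central: 3 distinct
  WH-East: 1 distinct
  WH-South: 1 distinct
  WH-West: 1 distinct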